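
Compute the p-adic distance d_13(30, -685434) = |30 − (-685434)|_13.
d_13(30, -685434) = 1/28561

Step 1 — x − y = 30 − (-685434) = 685464. Step 2 — v_13(685464) = 4 (factor: 685464 = (13^4 · 24); the sign does not affect v_p). Step 3 — |x − y|_13 = 13^{-4} = 1/28561.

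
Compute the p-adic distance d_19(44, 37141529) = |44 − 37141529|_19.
d_19(44, 37141529) = 1/2476099

Step 1 — x − y = 44 − 37141529 = -37141485. Step 2 — v_19(-37141485) = 5 (factor: -37141485 = −(19^5 · 15); the sign does not affect v_p). Step 3 — |x − y|_19 = 19^{-5} = 1/2476099.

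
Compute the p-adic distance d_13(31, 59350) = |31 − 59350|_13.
d_13(31, 59350) = 1/2197

Step 1 — x − y = 31 − 59350 = -59319. Step 2 — v_13(-59319) = 3 (factor: -59319 = −(13^3 · 27); the sign does not affect v_p). Step 3 — |x − y|_13 = 13^{-3} = 1/2197.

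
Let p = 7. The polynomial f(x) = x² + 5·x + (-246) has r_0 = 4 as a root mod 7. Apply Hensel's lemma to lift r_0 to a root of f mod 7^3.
r_2 = 137 (mod 343)

Hensel: r_{i+1} = r_i − f(r_i)·(f′(r_i))^{-1} mod 7^{i+2}, f′(x) = 2x + 5. Iterate:
  r_0 = 4 (mod 7)
  r_1 = 39 (mod 49)
  r_2 = 137 (mod 343)
Final: r = 137 satisfies f(r) ≡ 0 mod 7^3.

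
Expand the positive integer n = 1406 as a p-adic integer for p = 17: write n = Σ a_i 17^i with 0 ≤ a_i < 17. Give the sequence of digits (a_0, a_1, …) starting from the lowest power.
(a_0, a_1, …) = (12, 14, 4)

Repeated division by 17 gives the digits low-to-high: 1406 = 12 + 14·17^1 + 4·17^2. Digit sequence: (12, 14, 4).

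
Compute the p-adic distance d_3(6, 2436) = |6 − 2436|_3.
d_3(6, 2436) = 1/243

Step 1 — x − y = 6 − 2436 = -2430. Step 2 — v_3(-2430) = 5 (factor: -2430 = −(3^5 · 10); the sign does not affect v_p). Step 3 — |x − y|_3 = 3^{-5} = 1/243.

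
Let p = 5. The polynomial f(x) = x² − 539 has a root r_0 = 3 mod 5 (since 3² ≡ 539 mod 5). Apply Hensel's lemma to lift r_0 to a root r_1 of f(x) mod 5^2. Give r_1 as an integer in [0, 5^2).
r_1 = 8 (mod 25)

Hensel's recurrence: r_{i+1} = r_i − f(r_i)·(f′(r_i))^{-1} mod 5^{i+2}, with f′(x) = 2x. Iterate:
  r_0 = 3 (mod 5)
  r_1 = 8 (mod 25)
Final: r_1 = 8, and one checks f(r_1) ≡ 0 mod 5^2.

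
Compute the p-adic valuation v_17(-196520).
v_17(-196520) = 3

v_17(n) is the largest exponent k such that 17^k divides n. Factor out: -196520 = -17^3 · 40. (Sign doesn't affect v_p.) So v_17(-196520) = 3.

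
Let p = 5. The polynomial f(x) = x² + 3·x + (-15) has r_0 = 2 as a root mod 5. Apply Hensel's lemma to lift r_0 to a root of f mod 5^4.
r_3 = 42 (mod 625)

Hensel: r_{i+1} = r_i − f(r_i)·(f′(r_i))^{-1} mod 5^{i+2}, f′(x) = 2x + 3. Iterate:
  r_0 = 2 (mod 5)
  r_1 = 17 (mod 25)
  r_2 = 42 (mod 125)
  r_3 = 42 (mod 625)
Final: r = 42 satisfies f(r) ≡ 0 mod 5^4.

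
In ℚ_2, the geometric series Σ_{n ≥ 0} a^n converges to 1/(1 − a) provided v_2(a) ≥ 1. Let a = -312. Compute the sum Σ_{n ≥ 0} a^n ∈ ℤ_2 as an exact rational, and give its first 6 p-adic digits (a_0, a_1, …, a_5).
Σ a^n = 1/(1 − a) = 1/313;  first 6 digits = (1, 0, 0, 1, 0, 0)

v_2(a) = 3 ≥ 1, so the series converges in ℤ_2 to 1/(1 − a) = 1/(1 − (-312)) = 1/313. Expand this rational in ℤ_2: compute digits iteratively via d_i = x_i mod 2, x_{i+1} = (x_i − d_i)/2. The first 6 digits are (1, 0, 0, 1, 0, 0).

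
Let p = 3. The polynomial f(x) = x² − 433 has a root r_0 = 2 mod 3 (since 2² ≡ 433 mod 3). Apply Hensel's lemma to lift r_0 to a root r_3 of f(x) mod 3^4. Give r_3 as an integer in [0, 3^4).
r_3 = 26 (mod 81)

Hensel's recurrence: r_{i+1} = r_i − f(r_i)·(f′(r_i))^{-1} mod 3^{i+2}, with f′(x) = 2x. Iterate:
  r_0 = 2 (mod 3)
  r_1 = 8 (mod 9)
  r_2 = 26 (mod 27)
  r_3 = 26 (mod 81)
Final: r_3 = 26, and one checks f(r_3) ≡ 0 mod 3^4.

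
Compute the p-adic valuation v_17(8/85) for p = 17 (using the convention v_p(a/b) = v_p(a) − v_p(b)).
v_17(8/85) = -1

Factor powers of 17 from the numerator and denominator of the reduced fraction: 8 = 17^0 · 8 and 85 = 17^1 · 5. Apply v_p(a/b) = v_p(a) − v_p(b): v_17(8/85) = 0 − 1 = -1.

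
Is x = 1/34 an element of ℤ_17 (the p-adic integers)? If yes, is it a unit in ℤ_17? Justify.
x ∉ ℤ_17 (v_17(x) = -1 < 0)

ℤ_17 = {x ∈ ℚ_17 : v_17(x) ≥ 0} and ℤ_17^× = {x ∈ ℤ_17 : v_17(x) = 0}. Here v_17(1/34) = v_17(num) − v_17(den) = -1; compare against these criteria.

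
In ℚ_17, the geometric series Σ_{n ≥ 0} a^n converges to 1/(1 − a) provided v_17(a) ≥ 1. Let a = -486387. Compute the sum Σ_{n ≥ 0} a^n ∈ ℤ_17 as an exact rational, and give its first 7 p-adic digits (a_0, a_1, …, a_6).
Σ a^n = 1/(1 − a) = 1/486388;  first 7 digits = (1, 0, 0, 3, 11, 16, 8)

v_17(a) = 3 ≥ 1, so the series converges in ℤ_17 to 1/(1 − a) = 1/(1 − (-486387)) = 1/486388. Expand this rational in ℤ_17: compute digits iteratively via d_i = x_i mod 17, x_{i+1} = (x_i − d_i)/17. The first 7 digits are (1, 0, 0, 3, 11, 16, 8).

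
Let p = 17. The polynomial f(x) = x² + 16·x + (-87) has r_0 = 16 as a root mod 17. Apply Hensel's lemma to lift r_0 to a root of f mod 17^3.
r_2 = 3433 (mod 4913)

Hensel: r_{i+1} = r_i − f(r_i)·(f′(r_i))^{-1} mod 17^{i+2}, f′(x) = 2x + 16. Iterate:
  r_0 = 16 (mod 17)
  r_1 = 254 (mod 289)
  r_2 = 3433 (mod 4913)
Final: r = 3433 satisfies f(r) ≡ 0 mod 17^3.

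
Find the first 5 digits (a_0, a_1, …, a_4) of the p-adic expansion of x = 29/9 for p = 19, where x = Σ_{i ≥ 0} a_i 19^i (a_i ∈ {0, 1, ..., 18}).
(a_0, …, a_4) = (18, 14, 14, 14, 14)

v_19(29/9) = 0 (numerator and denominator both coprime to 19), so x ∈ ℤ_19^×. Compute digits iteratively via a_i = x_i mod 19, x_{i+1} = (x_i − a_i)/19, with x_0 = x:
  x_0 = 29/9;  a_0 = 18;  x_1 = (x_0 − 18)/19 = -7/9
  x_1 = -7/9;  a_1 = 14;  x_2 = (x_1 − 14)/19 = -7/9
  x_2 = -7/9;  a_2 = 14;  x_3 = (x_2 − 14)/19 = -7/9
  x_3 = -7/9;  a_3 = 14;  x_4 = (x_3 − 14)/19 = -7/9
  x_4 = -7/9;  a_4 = 14;  x_5 = (x_4 − 14)/19 = -7/9
Digits: (18, 14, 14, 14, 14).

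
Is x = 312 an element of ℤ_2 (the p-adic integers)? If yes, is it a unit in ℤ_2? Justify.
x ∈ ℤ_2 but not a unit; v_2(x) = 3 > 0

ℤ_2 = {x ∈ ℚ_2 : v_2(x) ≥ 0} and ℤ_2^× = {x ∈ ℤ_2 : v_2(x) = 0}. Here v_2(312) = v_2(num) − v_2(den) = 3; compare against these criteria.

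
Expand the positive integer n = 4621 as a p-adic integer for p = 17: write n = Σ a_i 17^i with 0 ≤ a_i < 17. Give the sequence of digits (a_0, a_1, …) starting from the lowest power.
(a_0, a_1, …) = (14, 16, 15)

Repeated division by 17 gives the digits low-to-high: 4621 = 14 + 16·17^1 + 15·17^2. Digit sequence: (14, 16, 15).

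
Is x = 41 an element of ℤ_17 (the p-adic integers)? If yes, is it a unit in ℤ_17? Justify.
x ∈ ℤ_17^× (unit); v_17(x) = 0

ℤ_17 = {x ∈ ℚ_17 : v_17(x) ≥ 0} and ℤ_17^× = {x ∈ ℤ_17 : v_17(x) = 0}. Here v_17(41) = v_17(num) − v_17(den) = 0; compare against these criteria.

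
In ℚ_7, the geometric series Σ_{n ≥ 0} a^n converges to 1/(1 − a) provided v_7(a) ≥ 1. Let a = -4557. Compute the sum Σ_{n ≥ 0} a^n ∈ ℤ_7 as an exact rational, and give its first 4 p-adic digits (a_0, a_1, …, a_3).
Σ a^n = 1/(1 − a) = 1/4558;  first 4 digits = (1, 0, 5, 0)

v_7(a) = 2 ≥ 1, so the series converges in ℤ_7 to 1/(1 − a) = 1/(1 − (-4557)) = 1/4558. Expand this rational in ℤ_7: compute digits iteratively via d_i = x_i mod 7, x_{i+1} = (x_i − d_i)/7. The first 4 digits are (1, 0, 5, 0).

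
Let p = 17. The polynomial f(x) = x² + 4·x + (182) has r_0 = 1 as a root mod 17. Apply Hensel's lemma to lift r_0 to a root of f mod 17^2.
r_1 = 18 (mod 289)

Hensel: r_{i+1} = r_i − f(r_i)·(f′(r_i))^{-1} mod 17^{i+2}, f′(x) = 2x + 4. Iterate:
  r_0 = 1 (mod 17)
  r_1 = 18 (mod 289)
Final: r = 18 satisfies f(r) ≡ 0 mod 17^2.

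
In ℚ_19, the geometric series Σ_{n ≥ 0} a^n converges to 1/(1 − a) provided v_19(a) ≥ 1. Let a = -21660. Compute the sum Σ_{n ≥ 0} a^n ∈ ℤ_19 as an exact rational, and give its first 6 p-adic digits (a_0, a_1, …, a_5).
Σ a^n = 1/(1 − a) = 1/21661;  first 6 digits = (1, 0, 16, 15, 8, 18)

v_19(a) = 2 ≥ 1, so the series converges in ℤ_19 to 1/(1 − a) = 1/(1 − (-21660)) = 1/21661. Expand this rational in ℤ_19: compute digits iteratively via d_i = x_i mod 19, x_{i+1} = (x_i − d_i)/19. The first 6 digits are (1, 0, 16, 15, 8, 18).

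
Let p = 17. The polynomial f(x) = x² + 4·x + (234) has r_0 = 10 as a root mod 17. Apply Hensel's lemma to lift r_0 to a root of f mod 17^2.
r_1 = 163 (mod 289)

Hensel: r_{i+1} = r_i − f(r_i)·(f′(r_i))^{-1} mod 17^{i+2}, f′(x) = 2x + 4. Iterate:
  r_0 = 10 (mod 17)
  r_1 = 163 (mod 289)
Final: r = 163 satisfies f(r) ≡ 0 mod 17^2.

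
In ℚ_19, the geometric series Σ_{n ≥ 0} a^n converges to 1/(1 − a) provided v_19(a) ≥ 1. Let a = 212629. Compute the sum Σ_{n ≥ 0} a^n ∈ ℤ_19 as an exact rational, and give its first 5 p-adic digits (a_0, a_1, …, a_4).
Σ a^n = 1/(1 − a) = -1/212628;  first 5 digits = (1, 0, 0, 12, 1)

v_19(a) = 3 ≥ 1, so the series converges in ℤ_19 to 1/(1 − a) = 1/(1 − 212629) = -1/212628. Expand this rational in ℤ_19: compute digits iteratively via d_i = x_i mod 19, x_{i+1} = (x_i − d_i)/19. The first 5 digits are (1, 0, 0, 12, 1).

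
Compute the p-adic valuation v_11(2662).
v_11(2662) = 3

v_11(n) is the largest exponent k such that 11^k divides n. Factor out: 2662 = 11^3 · 2. (Sign doesn't affect v_p.) So v_11(2662) = 3.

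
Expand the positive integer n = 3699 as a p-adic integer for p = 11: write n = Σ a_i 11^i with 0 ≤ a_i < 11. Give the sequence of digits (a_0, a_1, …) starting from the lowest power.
(a_0, a_1, …) = (3, 6, 8, 2)

Repeated division by 11 gives the digits low-to-high: 3699 = 3 + 6·11^1 + 8·11^2 + 2·11^3. Digit sequence: (3, 6, 8, 2).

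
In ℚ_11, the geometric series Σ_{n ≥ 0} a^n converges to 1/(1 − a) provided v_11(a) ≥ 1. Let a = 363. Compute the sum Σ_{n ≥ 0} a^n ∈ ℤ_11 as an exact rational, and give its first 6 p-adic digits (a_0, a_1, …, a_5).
Σ a^n = 1/(1 − a) = -1/362;  first 6 digits = (1, 0, 3, 0, 9, 0)

v_11(a) = 2 ≥ 1, so the series converges in ℤ_11 to 1/(1 − a) = 1/(1 − 363) = -1/362. Expand this rational in ℤ_11: compute digits iteratively via d_i = x_i mod 11, x_{i+1} = (x_i − d_i)/11. The first 6 digits are (1, 0, 3, 0, 9, 0).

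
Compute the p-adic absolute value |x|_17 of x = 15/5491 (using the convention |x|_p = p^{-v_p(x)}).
|15/5491|_17 = 289

Step 1 — compute v_17(x) by factoring powers of 17 out of the numerator and denominator: v_17(15/5491) = -2. Step 2 — apply |x|_p = p^{-v_p(x)} = 17^{2} = 289.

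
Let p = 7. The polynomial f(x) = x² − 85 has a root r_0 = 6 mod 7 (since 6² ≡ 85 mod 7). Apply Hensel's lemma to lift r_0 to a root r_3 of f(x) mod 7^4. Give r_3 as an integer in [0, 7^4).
r_3 = 2211 (mod 2401)

Hensel's recurrence: r_{i+1} = r_i − f(r_i)·(f′(r_i))^{-1} mod 7^{i+2}, with f′(x) = 2x. Iterate:
  r_0 = 6 (mod 7)
  r_1 = 6 (mod 49)
  r_2 = 153 (mod 343)
  r_3 = 2211 (mod 2401)
Final: r_3 = 2211, and one checks f(r_3) ≡ 0 mod 7^4.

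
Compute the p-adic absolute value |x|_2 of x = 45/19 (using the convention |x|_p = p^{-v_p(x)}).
|45/19|_2 = 1

Step 1 — compute v_2(x) by factoring powers of 2 out of the numerator and denominator: v_2(45/19) = 0. Step 2 — apply |x|_p = p^{-v_p(x)} = 2^{0} = 1.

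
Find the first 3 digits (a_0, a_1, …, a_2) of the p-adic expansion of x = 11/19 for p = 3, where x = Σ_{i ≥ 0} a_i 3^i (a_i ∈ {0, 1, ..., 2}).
(a_0, …, a_2) = (2, 0, 0)

v_3(11/19) = 0 (numerator and denominator both coprime to 3), so x ∈ ℤ_3^×. Compute digits iteratively via a_i = x_i mod 3, x_{i+1} = (x_i − a_i)/3, with x_0 = x:
  x_0 = 11/19;  a_0 = 2;  x_1 = (x_0 − 2)/3 = -9/19
  x_1 = -9/19;  a_1 = 0;  x_2 = (x_1 − 0)/3 = -3/19
  x_2 = -3/19;  a_2 = 0;  x_3 = (x_2 − 0)/3 = -1/19
Digits: (2, 0, 0).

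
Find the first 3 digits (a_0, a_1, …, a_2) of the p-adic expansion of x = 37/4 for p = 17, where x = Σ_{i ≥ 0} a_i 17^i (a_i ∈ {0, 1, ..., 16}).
(a_0, …, a_2) = (5, 13, 12)

v_17(37/4) = 0 (numerator and denominator both coprime to 17), so x ∈ ℤ_17^×. Compute digits iteratively via a_i = x_i mod 17, x_{i+1} = (x_i − a_i)/17, with x_0 = x:
  x_0 = 37/4;  a_0 = 5;  x_1 = (x_0 − 5)/17 = 1/4
  x_1 = 1/4;  a_1 = 13;  x_2 = (x_1 − 13)/17 = -3/4
  x_2 = -3/4;  a_2 = 12;  x_3 = (x_2 − 12)/17 = -3/4
Digits: (5, 13, 12).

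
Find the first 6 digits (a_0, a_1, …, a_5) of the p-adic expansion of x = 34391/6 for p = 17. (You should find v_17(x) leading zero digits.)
(a_0, …, a_5) = (0, 0, 0, 4, 14, 2)

v_17(34391/6) = 3, so a_0 = ... = a_2 = 0. Factor out: x = 17^3 · u with u = 7/6 a unit in ℤ_17. Expand u iteratively via a_{v+i} = u_i mod 17, u_{i+1} = (u_i − a_{v+i})/17:
  u_0 = 7/6;  a_3 = 4;  u_1 = (u_0 − 4)/17 = -1/6
  u_1 = -1/6;  a_4 = 14;  u_2 = (u_1 − 14)/17 = -5/6
  u_2 = -5/6;  a_5 = 2;  u_3 = (u_2 − 2)/17 = -1/6
Digits: (0, 0, 0, 4, 14, 2).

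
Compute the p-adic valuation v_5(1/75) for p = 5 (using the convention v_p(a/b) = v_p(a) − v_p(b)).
v_5(1/75) = -2

Factor powers of 5 from the numerator and denominator of the reduced fraction: 1 = 5^0 · 1 and 75 = 5^2 · 3. Apply v_p(a/b) = v_p(a) − v_p(b): v_5(1/75) = 0 − 2 = -2.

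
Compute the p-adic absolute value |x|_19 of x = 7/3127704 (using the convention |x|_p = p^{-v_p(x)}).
|7/3127704|_19 = 130321

Step 1 — compute v_19(x) by factoring powers of 19 out of the numerator and denominator: v_19(7/3127704) = -4. Step 2 — apply |x|_p = p^{-v_p(x)} = 19^{4} = 130321.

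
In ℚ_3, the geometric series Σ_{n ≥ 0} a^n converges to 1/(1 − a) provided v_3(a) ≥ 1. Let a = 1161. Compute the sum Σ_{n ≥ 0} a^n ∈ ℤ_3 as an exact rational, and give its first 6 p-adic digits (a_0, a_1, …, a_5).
Σ a^n = 1/(1 − a) = -1/1160;  first 6 digits = (1, 0, 0, 1, 2, 1)

v_3(a) = 3 ≥ 1, so the series converges in ℤ_3 to 1/(1 − a) = 1/(1 − 1161) = -1/1160. Expand this rational in ℤ_3: compute digits iteratively via d_i = x_i mod 3, x_{i+1} = (x_i − d_i)/3. The first 6 digits are (1, 0, 0, 1, 2, 1).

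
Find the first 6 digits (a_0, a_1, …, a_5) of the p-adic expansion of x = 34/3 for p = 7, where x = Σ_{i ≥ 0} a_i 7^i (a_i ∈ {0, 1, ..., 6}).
(a_0, …, a_5) = (2, 6, 4, 4, 4, 4)

v_7(34/3) = 0 (numerator and denominator both coprime to 7), so x ∈ ℤ_7^×. Compute digits iteratively via a_i = x_i mod 7, x_{i+1} = (x_i − a_i)/7, with x_0 = x:
  x_0 = 34/3;  a_0 = 2;  x_1 = (x_0 − 2)/7 = 4/3
  x_1 = 4/3;  a_1 = 6;  x_2 = (x_1 − 6)/7 = -2/3
  x_2 = -2/3;  a_2 = 4;  x_3 = (x_2 − 4)/7 = -2/3
  x_3 = -2/3;  a_3 = 4;  x_4 = (x_3 − 4)/7 = -2/3
  x_4 = -2/3;  a_4 = 4;  x_5 = (x_4 − 4)/7 = -2/3
  x_5 = -2/3;  a_5 = 4;  x_6 = (x_5 − 4)/7 = -2/3
Digits: (2, 6, 4, 4, 4, 4).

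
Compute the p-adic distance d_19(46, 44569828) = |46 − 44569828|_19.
d_19(46, 44569828) = 1/2476099

Step 1 — x − y = 46 − 44569828 = -44569782. Step 2 — v_19(-44569782) = 5 (factor: -44569782 = −(19^5 · 18); the sign does not affect v_p). Step 3 — |x − y|_19 = 19^{-5} = 1/2476099.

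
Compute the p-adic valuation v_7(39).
v_7(39) = 0

v_7(n) is the largest exponent k such that 7^k divides n. Factor out: 39 = 7^0 · 39. (Sign doesn't affect v_p.) So v_7(39) = 0.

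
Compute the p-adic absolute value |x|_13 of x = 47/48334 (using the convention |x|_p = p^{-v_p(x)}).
|47/48334|_13 = 2197

Step 1 — compute v_13(x) by factoring powers of 13 out of the numerator and denominator: v_13(47/48334) = -3. Step 2 — apply |x|_p = p^{-v_p(x)} = 13^{3} = 2197.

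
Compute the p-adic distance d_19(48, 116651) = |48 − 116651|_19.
d_19(48, 116651) = 1/6859

Step 1 — x − y = 48 − 116651 = -116603. Step 2 — v_19(-116603) = 3 (factor: -116603 = −(19^3 · 17); the sign does not affect v_p). Step 3 — |x − y|_19 = 19^{-3} = 1/6859.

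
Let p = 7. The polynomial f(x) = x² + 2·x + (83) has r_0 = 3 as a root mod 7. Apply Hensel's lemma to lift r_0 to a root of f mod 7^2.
r_1 = 3 (mod 49)

Hensel: r_{i+1} = r_i − f(r_i)·(f′(r_i))^{-1} mod 7^{i+2}, f′(x) = 2x + 2. Iterate:
  r_0 = 3 (mod 7)
  r_1 = 3 (mod 49)
Final: r = 3 satisfies f(r) ≡ 0 mod 7^2.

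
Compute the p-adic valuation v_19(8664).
v_19(8664) = 2

v_19(n) is the largest exponent k such that 19^k divides n. Factor out: 8664 = 19^2 · 24. (Sign doesn't affect v_p.) So v_19(8664) = 2.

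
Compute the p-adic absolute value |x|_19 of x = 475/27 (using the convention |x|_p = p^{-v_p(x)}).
|475/27|_19 = 1/19

Step 1 — compute v_19(x) by factoring powers of 19 out of the numerator and denominator: v_19(475/27) = 1. Step 2 — apply |x|_p = p^{-v_p(x)} = 19^{-1} = 1/19.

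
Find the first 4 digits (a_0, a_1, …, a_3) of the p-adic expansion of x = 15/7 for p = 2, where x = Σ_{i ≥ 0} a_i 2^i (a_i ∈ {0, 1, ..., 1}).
(a_0, …, a_3) = (1, 0, 0, 1)

v_2(15/7) = 0 (numerator and denominator both coprime to 2), so x ∈ ℤ_2^×. Compute digits iteratively via a_i = x_i mod 2, x_{i+1} = (x_i − a_i)/2, with x_0 = x:
  x_0 = 15/7;  a_0 = 1;  x_1 = (x_0 − 1)/2 = 4/7
  x_1 = 4/7;  a_1 = 0;  x_2 = (x_1 − 0)/2 = 2/7
  x_2 = 2/7;  a_2 = 0;  x_3 = (x_2 − 0)/2 = 1/7
  x_3 = 1/7;  a_3 = 1;  x_4 = (x_3 − 1)/2 = -3/7
Digits: (1, 0, 0, 1).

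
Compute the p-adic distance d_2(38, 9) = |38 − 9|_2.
d_2(38, 9) = 1

Step 1 — x − y = 38 − 9 = 29. Step 2 — v_2(29) = 0 (factor: 29 = (2^0 · 29); the sign does not affect v_p). Step 3 — |x − y|_2 = 2^{0} = 1.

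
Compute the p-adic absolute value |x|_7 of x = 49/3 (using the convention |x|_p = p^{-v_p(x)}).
|49/3|_7 = 1/49

Step 1 — compute v_7(x) by factoring powers of 7 out of the numerator and denominator: v_7(49/3) = 2. Step 2 — apply |x|_p = p^{-v_p(x)} = 7^{-2} = 1/49.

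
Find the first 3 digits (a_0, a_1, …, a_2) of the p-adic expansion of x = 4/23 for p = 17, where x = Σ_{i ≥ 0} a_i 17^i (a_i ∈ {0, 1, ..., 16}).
(a_0, …, a_2) = (12, 3, 2)

v_17(4/23) = 0 (numerator and denominator both coprime to 17), so x ∈ ℤ_17^×. Compute digits iteratively via a_i = x_i mod 17, x_{i+1} = (x_i − a_i)/17, with x_0 = x:
  x_0 = 4/23;  a_0 = 12;  x_1 = (x_0 − 12)/17 = -16/23
  x_1 = -16/23;  a_1 = 3;  x_2 = (x_1 − 3)/17 = -5/23
  x_2 = -5/23;  a_2 = 2;  x_3 = (x_2 − 2)/17 = -3/23
Digits: (12, 3, 2).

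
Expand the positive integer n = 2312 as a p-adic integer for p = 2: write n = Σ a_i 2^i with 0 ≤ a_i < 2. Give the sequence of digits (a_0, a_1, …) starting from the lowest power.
(a_0, a_1, …) = (0, 0, 0, 1, 0, 0, 0, 0, 1, 0, 0, 1)

Repeated division by 2 gives the digits low-to-high: 2312 = 1·2^3 + 1·2^8 + 1·2^11. Digit sequence: (0, 0, 0, 1, 0, 0, 0, 0, 1, 0, 0, 1).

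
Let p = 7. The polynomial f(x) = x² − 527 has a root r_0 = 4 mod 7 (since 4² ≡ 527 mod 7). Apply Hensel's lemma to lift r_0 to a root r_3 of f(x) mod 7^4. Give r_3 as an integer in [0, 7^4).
r_3 = 2328 (mod 2401)

Hensel's recurrence: r_{i+1} = r_i − f(r_i)·(f′(r_i))^{-1} mod 7^{i+2}, with f′(x) = 2x. Iterate:
  r_0 = 4 (mod 7)
  r_1 = 25 (mod 49)
  r_2 = 270 (mod 343)
  r_3 = 2328 (mod 2401)
Final: r_3 = 2328, and one checks f(r_3) ≡ 0 mod 7^4.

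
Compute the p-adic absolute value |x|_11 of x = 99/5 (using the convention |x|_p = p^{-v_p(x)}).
|99/5|_11 = 1/11

Step 1 — compute v_11(x) by factoring powers of 11 out of the numerator and denominator: v_11(99/5) = 1. Step 2 — apply |x|_p = p^{-v_p(x)} = 11^{-1} = 1/11.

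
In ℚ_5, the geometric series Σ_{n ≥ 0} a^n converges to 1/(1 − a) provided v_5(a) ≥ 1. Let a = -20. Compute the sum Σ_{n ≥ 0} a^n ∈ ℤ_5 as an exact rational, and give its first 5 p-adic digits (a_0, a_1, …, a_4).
Σ a^n = 1/(1 − a) = 1/21;  first 5 digits = (1, 1, 0, 4, 3)

v_5(a) = 1 ≥ 1, so the series converges in ℤ_5 to 1/(1 − a) = 1/(1 − (-20)) = 1/21. Expand this rational in ℤ_5: compute digits iteratively via d_i = x_i mod 5, x_{i+1} = (x_i − d_i)/5. The first 5 digits are (1, 1, 0, 4, 3).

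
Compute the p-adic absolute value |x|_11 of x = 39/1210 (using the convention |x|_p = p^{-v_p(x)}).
|39/1210|_11 = 121

Step 1 — compute v_11(x) by factoring powers of 11 out of the numerator and denominator: v_11(39/1210) = -2. Step 2 — apply |x|_p = p^{-v_p(x)} = 11^{2} = 121.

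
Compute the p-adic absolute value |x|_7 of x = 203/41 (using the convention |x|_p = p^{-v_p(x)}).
|203/41|_7 = 1/7

Step 1 — compute v_7(x) by factoring powers of 7 out of the numerator and denominator: v_7(203/41) = 1. Step 2 — apply |x|_p = p^{-v_p(x)} = 7^{-1} = 1/7.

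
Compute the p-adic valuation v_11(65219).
v_11(65219) = 3

v_11(n) is the largest exponent k such that 11^k divides n. Factor out: 65219 = 11^3 · 49. (Sign doesn't affect v_p.) So v_11(65219) = 3.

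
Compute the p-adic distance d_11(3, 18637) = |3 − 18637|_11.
d_11(3, 18637) = 1/1331

Step 1 — x − y = 3 − 18637 = -18634. Step 2 — v_11(-18634) = 3 (factor: -18634 = −(11^3 · 14); the sign does not affect v_p). Step 3 — |x − y|_11 = 11^{-3} = 1/1331.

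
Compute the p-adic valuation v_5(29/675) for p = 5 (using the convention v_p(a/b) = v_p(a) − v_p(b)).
v_5(29/675) = -2

Factor powers of 5 from the numerator and denominator of the reduced fraction: 29 = 5^0 · 29 and 675 = 5^2 · 27. Apply v_p(a/b) = v_p(a) − v_p(b): v_5(29/675) = 0 − 2 = -2.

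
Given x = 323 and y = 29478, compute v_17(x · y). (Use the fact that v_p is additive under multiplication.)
v_17(9521394) = 4

v_p(x) = 1 (factor: 323 = 17^1 · 19); v_p(y) = 3 (factor: 29478 = 17^3 · 6). Additivity: v_p(xy) = v_p(x) + v_p(y) = 1 + 3 = 4. (Direct check: xy = 9521394 = 17^4 · (114).)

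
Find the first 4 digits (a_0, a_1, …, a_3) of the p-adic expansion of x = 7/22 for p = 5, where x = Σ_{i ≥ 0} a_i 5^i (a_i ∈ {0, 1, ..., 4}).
(a_0, …, a_3) = (1, 1, 0, 2)

v_5(7/22) = 0 (numerator and denominator both coprime to 5), so x ∈ ℤ_5^×. Compute digits iteratively via a_i = x_i mod 5, x_{i+1} = (x_i − a_i)/5, with x_0 = x:
  x_0 = 7/22;  a_0 = 1;  x_1 = (x_0 − 1)/5 = -3/22
  x_1 = -3/22;  a_1 = 1;  x_2 = (x_1 − 1)/5 = -5/22
  x_2 = -5/22;  a_2 = 0;  x_3 = (x_2 − 0)/5 = -1/22
  x_3 = -1/22;  a_3 = 2;  x_4 = (x_3 − 2)/5 = -9/22
Digits: (1, 1, 0, 2).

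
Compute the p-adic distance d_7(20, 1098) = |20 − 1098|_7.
d_7(20, 1098) = 1/49

Step 1 — x − y = 20 − 1098 = -1078. Step 2 — v_7(-1078) = 2 (factor: -1078 = −(7^2 · 22); the sign does not affect v_p). Step 3 — |x − y|_7 = 7^{-2} = 1/49.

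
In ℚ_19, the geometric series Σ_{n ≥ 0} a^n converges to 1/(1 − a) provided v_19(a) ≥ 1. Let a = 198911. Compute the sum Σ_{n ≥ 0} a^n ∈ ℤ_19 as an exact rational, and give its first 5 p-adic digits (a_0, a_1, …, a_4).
Σ a^n = 1/(1 − a) = -1/198910;  first 5 digits = (1, 0, 0, 10, 1)

v_19(a) = 3 ≥ 1, so the series converges in ℤ_19 to 1/(1 − a) = 1/(1 − 198911) = -1/198910. Expand this rational in ℤ_19: compute digits iteratively via d_i = x_i mod 19, x_{i+1} = (x_i − d_i)/19. The first 5 digits are (1, 0, 0, 10, 1).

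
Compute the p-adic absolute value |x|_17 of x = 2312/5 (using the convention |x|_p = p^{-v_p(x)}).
|2312/5|_17 = 1/289

Step 1 — compute v_17(x) by factoring powers of 17 out of the numerator and denominator: v_17(2312/5) = 2. Step 2 — apply |x|_p = p^{-v_p(x)} = 17^{-2} = 1/289.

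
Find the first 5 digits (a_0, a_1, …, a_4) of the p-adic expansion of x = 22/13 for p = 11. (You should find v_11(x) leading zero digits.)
(a_0, …, a_4) = (0, 1, 5, 8, 6)

v_11(22/13) = 1, so a_0 = ... = a_0 = 0. Factor out: x = 11^1 · u with u = 2/13 a unit in ℤ_11. Expand u iteratively via a_{v+i} = u_i mod 11, u_{i+1} = (u_i − a_{v+i})/11:
  u_0 = 2/13;  a_1 = 1;  u_1 = (u_0 − 1)/11 = -1/13
  u_1 = -1/13;  a_2 = 5;  u_2 = (u_1 − 5)/11 = -6/13
  u_2 = -6/13;  a_3 = 8;  u_3 = (u_2 − 8)/11 = -10/13
  u_3 = -10/13;  a_4 = 6;  u_4 = (u_3 − 6)/11 = -8/13
Digits: (0, 1, 5, 8, 6).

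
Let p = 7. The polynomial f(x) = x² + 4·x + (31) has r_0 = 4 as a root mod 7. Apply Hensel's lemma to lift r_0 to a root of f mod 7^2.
r_1 = 11 (mod 49)

Hensel: r_{i+1} = r_i − f(r_i)·(f′(r_i))^{-1} mod 7^{i+2}, f′(x) = 2x + 4. Iterate:
  r_0 = 4 (mod 7)
  r_1 = 11 (mod 49)
Final: r = 11 satisfies f(r) ≡ 0 mod 7^2.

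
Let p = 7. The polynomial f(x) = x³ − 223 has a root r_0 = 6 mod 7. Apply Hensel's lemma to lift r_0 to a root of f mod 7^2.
r_1 = 41 (mod 49)

Hensel: r_{i+1} = r_i − f(r_i)/f′(r_i) mod 7^{i+2}, where f′(x) = 3x². Iterate:
  r_0 = 6 (mod 7)
  r_1 = 41 (mod 49)
Final: r = 41 with f(r) ≡ 0 mod 7^2.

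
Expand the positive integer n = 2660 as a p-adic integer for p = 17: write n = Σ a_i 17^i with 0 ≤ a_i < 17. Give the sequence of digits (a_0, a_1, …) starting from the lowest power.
(a_0, a_1, …) = (8, 3, 9)

Repeated division by 17 gives the digits low-to-high: 2660 = 8 + 3·17^1 + 9·17^2. Digit sequence: (8, 3, 9).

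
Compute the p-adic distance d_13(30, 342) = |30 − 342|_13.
d_13(30, 342) = 1/13

Step 1 — x − y = 30 − 342 = -312. Step 2 — v_13(-312) = 1 (factor: -312 = −(13^1 · 24); the sign does not affect v_p). Step 3 — |x − y|_13 = 13^{-1} = 1/13.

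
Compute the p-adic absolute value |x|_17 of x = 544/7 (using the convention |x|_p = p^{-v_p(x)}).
|544/7|_17 = 1/17

Step 1 — compute v_17(x) by factoring powers of 17 out of the numerator and denominator: v_17(544/7) = 1. Step 2 — apply |x|_p = p^{-v_p(x)} = 17^{-1} = 1/17.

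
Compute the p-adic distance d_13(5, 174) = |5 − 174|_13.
d_13(5, 174) = 1/169

Step 1 — x − y = 5 − 174 = -169. Step 2 — v_13(-169) = 2 (factor: -169 = −(13^2 · 1); the sign does not affect v_p). Step 3 — |x − y|_13 = 13^{-2} = 1/169.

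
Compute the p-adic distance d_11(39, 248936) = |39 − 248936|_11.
d_11(39, 248936) = 1/14641

Step 1 — x − y = 39 − 248936 = -248897. Step 2 — v_11(-248897) = 4 (factor: -248897 = −(11^4 · 17); the sign does not affect v_p). Step 3 — |x − y|_11 = 11^{-4} = 1/14641.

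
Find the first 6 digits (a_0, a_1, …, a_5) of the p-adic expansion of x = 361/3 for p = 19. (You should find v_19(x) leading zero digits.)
(a_0, …, a_5) = (0, 0, 13, 12, 12, 12)

v_19(361/3) = 2, so a_0 = ... = a_1 = 0. Factor out: x = 19^2 · u with u = 1/3 a unit in ℤ_19. Expand u iteratively via a_{v+i} = u_i mod 19, u_{i+1} = (u_i − a_{v+i})/19:
  u_0 = 1/3;  a_2 = 13;  u_1 = (u_0 − 13)/19 = -2/3
  u_1 = -2/3;  a_3 = 12;  u_2 = (u_1 − 12)/19 = -2/3
  u_2 = -2/3;  a_4 = 12;  u_3 = (u_2 − 12)/19 = -2/3
  u_3 = -2/3;  a_5 = 12;  u_4 = (u_3 − 12)/19 = -2/3
Digits: (0, 0, 13, 12, 12, 12).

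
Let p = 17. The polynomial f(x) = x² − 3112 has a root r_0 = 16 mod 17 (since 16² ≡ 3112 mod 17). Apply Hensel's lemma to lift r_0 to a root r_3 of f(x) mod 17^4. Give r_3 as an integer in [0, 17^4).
r_3 = 6391 (mod 83521)

Hensel's recurrence: r_{i+1} = r_i − f(r_i)·(f′(r_i))^{-1} mod 17^{i+2}, with f′(x) = 2x. Iterate:
  r_0 = 16 (mod 17)
  r_1 = 33 (mod 289)
  r_2 = 1478 (mod 4913)
  r_3 = 6391 (mod 83521)
Final: r_3 = 6391, and one checks f(r_3) ≡ 0 mod 17^4.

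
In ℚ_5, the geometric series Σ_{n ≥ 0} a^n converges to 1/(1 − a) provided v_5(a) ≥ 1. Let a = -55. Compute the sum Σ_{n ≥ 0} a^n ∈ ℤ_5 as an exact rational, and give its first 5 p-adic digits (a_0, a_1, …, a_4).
Σ a^n = 1/(1 − a) = 1/56;  first 5 digits = (1, 4, 3, 2, 4)

v_5(a) = 1 ≥ 1, so the series converges in ℤ_5 to 1/(1 − a) = 1/(1 − (-55)) = 1/56. Expand this rational in ℤ_5: compute digits iteratively via d_i = x_i mod 5, x_{i+1} = (x_i − d_i)/5. The first 5 digits are (1, 4, 3, 2, 4).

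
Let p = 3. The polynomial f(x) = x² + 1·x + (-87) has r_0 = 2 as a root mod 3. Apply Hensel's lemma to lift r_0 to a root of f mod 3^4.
r_3 = 2 (mod 81)

Hensel: r_{i+1} = r_i − f(r_i)·(f′(r_i))^{-1} mod 3^{i+2}, f′(x) = 2x + 1. Iterate:
  r_0 = 2 (mod 3)
  r_1 = 2 (mod 9)
  r_2 = 2 (mod 27)
  r_3 = 2 (mod 81)
Final: r = 2 satisfies f(r) ≡ 0 mod 3^4.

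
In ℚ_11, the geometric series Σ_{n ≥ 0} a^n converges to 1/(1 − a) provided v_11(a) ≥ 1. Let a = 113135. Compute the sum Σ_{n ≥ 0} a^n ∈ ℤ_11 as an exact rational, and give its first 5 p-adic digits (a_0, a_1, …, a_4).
Σ a^n = 1/(1 − a) = -1/113134;  first 5 digits = (1, 0, 0, 8, 7)

v_11(a) = 3 ≥ 1, so the series converges in ℤ_11 to 1/(1 − a) = 1/(1 − 113135) = -1/113134. Expand this rational in ℤ_11: compute digits iteratively via d_i = x_i mod 11, x_{i+1} = (x_i − d_i)/11. The first 5 digits are (1, 0, 0, 8, 7).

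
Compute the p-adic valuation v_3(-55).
v_3(-55) = 0

v_3(n) is the largest exponent k such that 3^k divides n. Factor out: -55 = -3^0 · 55. (Sign doesn't affect v_p.) So v_3(-55) = 0.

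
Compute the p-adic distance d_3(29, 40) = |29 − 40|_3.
d_3(29, 40) = 1

Step 1 — x − y = 29 − 40 = -11. Step 2 — v_3(-11) = 0 (factor: -11 = −(3^0 · 11); the sign does not affect v_p). Step 3 — |x − y|_3 = 3^{0} = 1.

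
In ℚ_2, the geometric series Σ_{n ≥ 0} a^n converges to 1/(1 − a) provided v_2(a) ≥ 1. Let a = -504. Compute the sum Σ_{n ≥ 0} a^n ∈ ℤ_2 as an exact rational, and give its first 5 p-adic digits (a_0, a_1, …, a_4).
Σ a^n = 1/(1 − a) = 1/505;  first 5 digits = (1, 0, 0, 1, 0)

v_2(a) = 3 ≥ 1, so the series converges in ℤ_2 to 1/(1 − a) = 1/(1 − (-504)) = 1/505. Expand this rational in ℤ_2: compute digits iteratively via d_i = x_i mod 2, x_{i+1} = (x_i − d_i)/2. The first 5 digits are (1, 0, 0, 1, 0).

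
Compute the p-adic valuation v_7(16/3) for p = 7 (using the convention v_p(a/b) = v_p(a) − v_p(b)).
v_7(16/3) = 0

Factor powers of 7 from the numerator and denominator of the reduced fraction: 16 = 7^0 · 16 and 3 = 7^0 · 3. Apply v_p(a/b) = v_p(a) − v_p(b): v_7(16/3) = 0 − 0 = 0.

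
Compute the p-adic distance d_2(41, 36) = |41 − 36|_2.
d_2(41, 36) = 1

Step 1 — x − y = 41 − 36 = 5. Step 2 — v_2(5) = 0 (factor: 5 = (2^0 · 5); the sign does not affect v_p). Step 3 — |x − y|_2 = 2^{0} = 1.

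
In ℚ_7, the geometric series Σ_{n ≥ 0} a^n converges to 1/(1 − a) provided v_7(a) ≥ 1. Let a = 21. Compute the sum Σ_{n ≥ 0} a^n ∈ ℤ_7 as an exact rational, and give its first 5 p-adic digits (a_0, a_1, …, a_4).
Σ a^n = 1/(1 − a) = -1/20;  first 5 digits = (1, 3, 2, 0, 1)

v_7(a) = 1 ≥ 1, so the series converges in ℤ_7 to 1/(1 − a) = 1/(1 − 21) = -1/20. Expand this rational in ℤ_7: compute digits iteratively via d_i = x_i mod 7, x_{i+1} = (x_i − d_i)/7. The first 5 digits are (1, 3, 2, 0, 1).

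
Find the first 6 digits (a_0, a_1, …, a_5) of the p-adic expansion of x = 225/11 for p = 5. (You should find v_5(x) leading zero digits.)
(a_0, …, a_5) = (0, 0, 4, 3, 2, 4)

v_5(225/11) = 2, so a_0 = ... = a_1 = 0. Factor out: x = 5^2 · u with u = 9/11 a unit in ℤ_5. Expand u iteratively via a_{v+i} = u_i mod 5, u_{i+1} = (u_i − a_{v+i})/5:
  u_0 = 9/11;  a_2 = 4;  u_1 = (u_0 − 4)/5 = -7/11
  u_1 = -7/11;  a_3 = 3;  u_2 = (u_1 − 3)/5 = -8/11
  u_2 = -8/11;  a_4 = 2;  u_3 = (u_2 − 2)/5 = -6/11
  u_3 = -6/11;  a_5 = 4;  u_4 = (u_3 − 4)/5 = -10/11
Digits: (0, 0, 4, 3, 2, 4).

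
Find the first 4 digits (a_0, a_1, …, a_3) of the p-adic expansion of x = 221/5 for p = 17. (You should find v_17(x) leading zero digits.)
(a_0, …, a_3) = (0, 6, 10, 13)

v_17(221/5) = 1, so a_0 = ... = a_0 = 0. Factor out: x = 17^1 · u with u = 13/5 a unit in ℤ_17. Expand u iteratively via a_{v+i} = u_i mod 17, u_{i+1} = (u_i − a_{v+i})/17:
  u_0 = 13/5;  a_1 = 6;  u_1 = (u_0 − 6)/17 = -1/5
  u_1 = -1/5;  a_2 = 10;  u_2 = (u_1 − 10)/17 = -3/5
  u_2 = -3/5;  a_3 = 13;  u_3 = (u_2 − 13)/17 = -4/5
Digits: (0, 6, 10, 13).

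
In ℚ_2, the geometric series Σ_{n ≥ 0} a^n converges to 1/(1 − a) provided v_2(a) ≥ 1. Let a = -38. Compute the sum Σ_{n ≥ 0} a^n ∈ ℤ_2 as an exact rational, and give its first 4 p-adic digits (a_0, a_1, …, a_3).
Σ a^n = 1/(1 − a) = 1/39;  first 4 digits = (1, 1, 1, 0)

v_2(a) = 1 ≥ 1, so the series converges in ℤ_2 to 1/(1 − a) = 1/(1 − (-38)) = 1/39. Expand this rational in ℤ_2: compute digits iteratively via d_i = x_i mod 2, x_{i+1} = (x_i − d_i)/2. The first 4 digits are (1, 1, 1, 0).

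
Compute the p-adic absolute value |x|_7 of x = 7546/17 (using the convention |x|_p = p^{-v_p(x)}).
|7546/17|_7 = 1/343

Step 1 — compute v_7(x) by factoring powers of 7 out of the numerator and denominator: v_7(7546/17) = 3. Step 2 — apply |x|_p = p^{-v_p(x)} = 7^{-3} = 1/343.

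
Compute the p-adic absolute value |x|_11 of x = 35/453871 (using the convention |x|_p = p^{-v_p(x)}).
|35/453871|_11 = 14641

Step 1 — compute v_11(x) by factoring powers of 11 out of the numerator and denominator: v_11(35/453871) = -4. Step 2 — apply |x|_p = p^{-v_p(x)} = 11^{4} = 14641.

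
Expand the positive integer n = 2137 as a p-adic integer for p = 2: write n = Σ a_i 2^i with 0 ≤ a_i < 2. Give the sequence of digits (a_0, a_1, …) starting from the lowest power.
(a_0, a_1, …) = (1, 0, 0, 1, 1, 0, 1, 0, 0, 0, 0, 1)

Repeated division by 2 gives the digits low-to-high: 2137 = 1 + 1·2^3 + 1·2^4 + 1·2^6 + 1·2^11. Digit sequence: (1, 0, 0, 1, 1, 0, 1, 0, 0, 0, 0, 1).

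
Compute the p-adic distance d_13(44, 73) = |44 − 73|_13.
d_13(44, 73) = 1

Step 1 — x − y = 44 − 73 = -29. Step 2 — v_13(-29) = 0 (factor: -29 = −(13^0 · 29); the sign does not affect v_p). Step 3 — |x − y|_13 = 13^{0} = 1.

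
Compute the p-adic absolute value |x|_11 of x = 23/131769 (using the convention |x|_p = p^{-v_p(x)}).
|23/131769|_11 = 14641

Step 1 — compute v_11(x) by factoring powers of 11 out of the numerator and denominator: v_11(23/131769) = -4. Step 2 — apply |x|_p = p^{-v_p(x)} = 11^{4} = 14641.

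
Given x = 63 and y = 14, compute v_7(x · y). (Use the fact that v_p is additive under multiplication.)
v_7(882) = 2

v_p(x) = 1 (factor: 63 = 7^1 · 9); v_p(y) = 1 (factor: 14 = 7^1 · 2). Additivity: v_p(xy) = v_p(x) + v_p(y) = 1 + 1 = 2. (Direct check: xy = 882 = 7^2 · (18).)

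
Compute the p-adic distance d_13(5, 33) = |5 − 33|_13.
d_13(5, 33) = 1

Step 1 — x − y = 5 − 33 = -28. Step 2 — v_13(-28) = 0 (factor: -28 = −(13^0 · 28); the sign does not affect v_p). Step 3 — |x − y|_13 = 13^{0} = 1.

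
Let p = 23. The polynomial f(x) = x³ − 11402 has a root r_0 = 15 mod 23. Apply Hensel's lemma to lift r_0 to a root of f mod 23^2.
r_1 = 291 (mod 529)

Hensel: r_{i+1} = r_i − f(r_i)/f′(r_i) mod 23^{i+2}, where f′(x) = 3x². Iterate:
  r_0 = 15 (mod 23)
  r_1 = 291 (mod 529)
Final: r = 291 with f(r) ≡ 0 mod 23^2.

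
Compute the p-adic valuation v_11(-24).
v_11(-24) = 0

v_11(n) is the largest exponent k such that 11^k divides n. Factor out: -24 = -11^0 · 24. (Sign doesn't affect v_p.) So v_11(-24) = 0.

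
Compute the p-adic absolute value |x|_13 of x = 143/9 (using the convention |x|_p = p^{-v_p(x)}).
|143/9|_13 = 1/13

Step 1 — compute v_13(x) by factoring powers of 13 out of the numerator and denominator: v_13(143/9) = 1. Step 2 — apply |x|_p = p^{-v_p(x)} = 13^{-1} = 1/13.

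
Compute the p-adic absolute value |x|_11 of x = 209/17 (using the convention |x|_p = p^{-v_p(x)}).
|209/17|_11 = 1/11

Step 1 — compute v_11(x) by factoring powers of 11 out of the numerator and denominator: v_11(209/17) = 1. Step 2 — apply |x|_p = p^{-v_p(x)} = 11^{-1} = 1/11.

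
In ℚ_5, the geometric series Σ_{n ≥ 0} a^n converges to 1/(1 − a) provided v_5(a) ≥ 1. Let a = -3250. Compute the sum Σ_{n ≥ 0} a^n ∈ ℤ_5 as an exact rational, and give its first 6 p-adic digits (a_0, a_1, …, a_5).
Σ a^n = 1/(1 − a) = 1/3251;  first 6 digits = (1, 0, 0, 4, 4, 3)

v_5(a) = 3 ≥ 1, so the series converges in ℤ_5 to 1/(1 − a) = 1/(1 − (-3250)) = 1/3251. Expand this rational in ℤ_5: compute digits iteratively via d_i = x_i mod 5, x_{i+1} = (x_i − d_i)/5. The first 6 digits are (1, 0, 0, 4, 4, 3).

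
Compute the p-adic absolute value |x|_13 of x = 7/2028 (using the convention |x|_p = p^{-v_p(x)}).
|7/2028|_13 = 169

Step 1 — compute v_13(x) by factoring powers of 13 out of the numerator and denominator: v_13(7/2028) = -2. Step 2 — apply |x|_p = p^{-v_p(x)} = 13^{2} = 169.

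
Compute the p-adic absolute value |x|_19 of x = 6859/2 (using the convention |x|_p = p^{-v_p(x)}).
|6859/2|_19 = 1/6859

Step 1 — compute v_19(x) by factoring powers of 19 out of the numerator and denominator: v_19(6859/2) = 3. Step 2 — apply |x|_p = p^{-v_p(x)} = 19^{-3} = 1/6859.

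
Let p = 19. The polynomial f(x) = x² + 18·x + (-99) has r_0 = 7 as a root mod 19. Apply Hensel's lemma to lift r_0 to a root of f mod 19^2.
r_1 = 140 (mod 361)

Hensel: r_{i+1} = r_i − f(r_i)·(f′(r_i))^{-1} mod 19^{i+2}, f′(x) = 2x + 18. Iterate:
  r_0 = 7 (mod 19)
  r_1 = 140 (mod 361)
Final: r = 140 satisfies f(r) ≡ 0 mod 19^2.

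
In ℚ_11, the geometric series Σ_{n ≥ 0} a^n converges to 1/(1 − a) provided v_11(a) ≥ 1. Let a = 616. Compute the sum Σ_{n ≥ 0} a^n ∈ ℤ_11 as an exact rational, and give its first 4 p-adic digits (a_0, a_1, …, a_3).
Σ a^n = 1/(1 − a) = -1/615;  first 4 digits = (1, 1, 6, 0)

v_11(a) = 1 ≥ 1, so the series converges in ℤ_11 to 1/(1 − a) = 1/(1 − 616) = -1/615. Expand this rational in ℤ_11: compute digits iteratively via d_i = x_i mod 11, x_{i+1} = (x_i − d_i)/11. The first 4 digits are (1, 1, 6, 0).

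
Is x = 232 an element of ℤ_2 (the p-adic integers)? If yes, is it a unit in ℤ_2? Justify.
x ∈ ℤ_2 but not a unit; v_2(x) = 3 > 0

ℤ_2 = {x ∈ ℚ_2 : v_2(x) ≥ 0} and ℤ_2^× = {x ∈ ℤ_2 : v_2(x) = 0}. Here v_2(232) = v_2(num) − v_2(den) = 3; compare against these criteria.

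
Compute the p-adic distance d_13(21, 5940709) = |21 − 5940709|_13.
d_13(21, 5940709) = 1/371293

Step 1 — x − y = 21 − 5940709 = -5940688. Step 2 — v_13(-5940688) = 5 (factor: -5940688 = −(13^5 · 16); the sign does not affect v_p). Step 3 — |x − y|_13 = 13^{-5} = 1/371293.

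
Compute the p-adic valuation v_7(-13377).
v_7(-13377) = 3

v_7(n) is the largest exponent k such that 7^k divides n. Factor out: -13377 = -7^3 · 39. (Sign doesn't affect v_p.) So v_7(-13377) = 3.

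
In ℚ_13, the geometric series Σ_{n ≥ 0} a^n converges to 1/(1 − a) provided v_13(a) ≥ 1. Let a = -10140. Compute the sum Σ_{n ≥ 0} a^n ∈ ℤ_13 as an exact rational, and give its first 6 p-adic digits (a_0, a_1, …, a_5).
Σ a^n = 1/(1 − a) = 1/10141;  first 6 digits = (1, 0, 5, 8, 11, 3)

v_13(a) = 2 ≥ 1, so the series converges in ℤ_13 to 1/(1 − a) = 1/(1 − (-10140)) = 1/10141. Expand this rational in ℤ_13: compute digits iteratively via d_i = x_i mod 13, x_{i+1} = (x_i − d_i)/13. The first 6 digits are (1, 0, 5, 8, 11, 3).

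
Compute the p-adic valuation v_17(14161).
v_17(14161) = 2

v_17(n) is the largest exponent k such that 17^k divides n. Factor out: 14161 = 17^2 · 49. (Sign doesn't affect v_p.) So v_17(14161) = 2.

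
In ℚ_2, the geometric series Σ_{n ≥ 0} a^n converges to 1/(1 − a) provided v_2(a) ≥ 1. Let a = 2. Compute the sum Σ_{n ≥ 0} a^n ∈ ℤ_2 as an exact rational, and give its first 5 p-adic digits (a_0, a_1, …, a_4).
Σ a^n = 1/(1 − a) = -1;  first 5 digits = (1, 1, 1, 1, 1)

v_2(a) = 1 ≥ 1, so the series converges in ℤ_2 to 1/(1 − a) = 1/(1 − 2) = -1. Expand this rational in ℤ_2: compute digits iteratively via d_i = x_i mod 2, x_{i+1} = (x_i − d_i)/2. The first 5 digits are (1, 1, 1, 1, 1).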